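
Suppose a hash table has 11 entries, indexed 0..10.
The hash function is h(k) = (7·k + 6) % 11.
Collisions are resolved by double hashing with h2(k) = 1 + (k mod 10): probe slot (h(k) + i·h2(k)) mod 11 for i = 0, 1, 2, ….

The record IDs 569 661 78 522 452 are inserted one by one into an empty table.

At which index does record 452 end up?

5

Insert 569: h=7, slot 7 empty => index 7.
Insert 661: h=2, slot 2 empty => index 2.
Insert 78: h=2, h2=9, slot 2 occupied => index 0.
Insert 522: h=8, slot 8 empty => index 8.
Insert 452: h=2, h2=3, slot 2 occupied => index 5.
Table: [78, -, 661, -, -, 452, -, 569, 522, -, -]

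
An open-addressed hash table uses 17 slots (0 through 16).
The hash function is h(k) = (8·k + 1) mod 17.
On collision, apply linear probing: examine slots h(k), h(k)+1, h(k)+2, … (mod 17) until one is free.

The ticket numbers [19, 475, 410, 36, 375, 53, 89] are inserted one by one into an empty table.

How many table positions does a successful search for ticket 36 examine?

3

19: h=0 => slot 0
475: h=10 => slot 10
410: h=0, probe 0,1 => slot 1
36: h=0, probe 0,1,2 => slot 2
375: h=9 => slot 9
53: h=0, probe 0,1,2,3 => slot 3
89: h=16 => slot 16
Table: [19, 410, 36, 53, _, _, _, _, _, 375, 475, _, _, _, _, _, 89]
Lookup 36: h=0, probe 0,1,2 → found at 2.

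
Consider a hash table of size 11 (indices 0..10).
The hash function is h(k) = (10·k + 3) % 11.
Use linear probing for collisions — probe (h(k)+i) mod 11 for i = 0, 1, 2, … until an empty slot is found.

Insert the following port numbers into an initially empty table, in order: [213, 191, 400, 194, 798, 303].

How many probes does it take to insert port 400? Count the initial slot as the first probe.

Insert 213: h=10, slot 10 empty => index 10.
Insert 191: h=10, slot 10 occupied => index 0.
Insert 400: h=10, slots 10,0 occupied => index 1.
Insert 194: h=7, slot 7 empty => index 7.
Insert 798: h=8, slot 8 empty => index 8.
Insert 303: h=8, slot 8 occupied => index 9.
Table: [191, 400, ∅, ∅, ∅, ∅, ∅, 194, 798, 303, 213]

3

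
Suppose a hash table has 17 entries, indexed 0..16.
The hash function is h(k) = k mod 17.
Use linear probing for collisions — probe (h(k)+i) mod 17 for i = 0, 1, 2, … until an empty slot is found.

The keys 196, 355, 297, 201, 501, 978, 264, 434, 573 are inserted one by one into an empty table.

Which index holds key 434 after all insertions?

196: h=9 => slot 9
355: h=15 => slot 15
297: h=8 => slot 8
201: h=14 => slot 14
501: h=8, probe 8,9,10 => slot 10
978: h=9, probe 9,10,11 => slot 11
264: h=9, probe 9,10,11,12 => slot 12
434: h=9, probe 9,10,11,12,13 => slot 13
573: h=12, probe 12,13,14,15,16 => slot 16
Table: [_, _, _, _, _, _, _, _, 297, 196, 501, 978, 264, 434, 201, 355, 573]

13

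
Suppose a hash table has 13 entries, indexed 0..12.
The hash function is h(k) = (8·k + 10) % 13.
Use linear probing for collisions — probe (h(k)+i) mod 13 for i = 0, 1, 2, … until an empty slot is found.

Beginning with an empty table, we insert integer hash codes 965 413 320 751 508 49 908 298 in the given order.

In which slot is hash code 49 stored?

965 hashes to 8; slot 8 is free => place at 8.
413 hashes to 12; slot 12 is free => place at 12.
320 hashes to 9; slot 9 is free => place at 9.
751 hashes to 12; 12 taken => place at 0.
508 hashes to 5; slot 5 is free => place at 5.
49 hashes to 12; 12,0 taken => place at 1.
908 hashes to 7; slot 7 is free => place at 7.
298 hashes to 2; slot 2 is free => place at 2.
Table: [751, 49, 298, -, -, 508, -, 908, 965, 320, -, -, 413]

1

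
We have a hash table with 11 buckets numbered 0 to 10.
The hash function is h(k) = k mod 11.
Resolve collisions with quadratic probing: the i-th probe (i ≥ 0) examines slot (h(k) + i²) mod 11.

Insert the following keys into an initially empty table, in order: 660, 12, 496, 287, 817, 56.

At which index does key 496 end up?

Insert 660: h=0, slot 0 empty → index 0.
Insert 12: h=1, slot 1 empty → index 1.
Insert 496: h=1, slot 1 occupied → index 2.
Insert 287: h=1, slots 1,2 occupied → index 5.
Insert 817: h=3, slot 3 empty → index 3.
Insert 56: h=1, slots 1,2,5 occupied → index 10.
Table: [660, 12, 496, 817, ∅, 287, ∅, ∅, ∅, ∅, 56]

2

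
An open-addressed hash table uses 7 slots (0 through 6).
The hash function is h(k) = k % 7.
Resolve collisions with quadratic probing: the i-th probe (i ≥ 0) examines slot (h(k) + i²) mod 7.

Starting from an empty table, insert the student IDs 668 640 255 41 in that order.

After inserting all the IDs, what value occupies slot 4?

668 hashes to 3; slot 3 is free => place at 3.
640 hashes to 3; 3 taken => place at 4.
255 hashes to 3; 3,4 taken => place at 0.
41 hashes to 6; slot 6 is free => place at 6.
Table: [255, -, -, 668, 640, -, 41]

640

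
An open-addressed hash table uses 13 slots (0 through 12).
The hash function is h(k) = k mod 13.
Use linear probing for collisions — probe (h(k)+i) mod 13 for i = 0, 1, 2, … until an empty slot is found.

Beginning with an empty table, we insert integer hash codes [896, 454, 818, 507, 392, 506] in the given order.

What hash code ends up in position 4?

896 hashes to 12; slot 12 is free => place at 12.
454 hashes to 12; 12 taken => place at 0.
818 hashes to 12; 12,0 taken => place at 1.
507 hashes to 0; 0,1 taken => place at 2.
392 hashes to 2; 2 taken => place at 3.
506 hashes to 12; 12,0,1,2,3 taken => place at 4.
Table: [454, 818, 507, 392, 506, ., ., ., ., ., ., ., 896]

506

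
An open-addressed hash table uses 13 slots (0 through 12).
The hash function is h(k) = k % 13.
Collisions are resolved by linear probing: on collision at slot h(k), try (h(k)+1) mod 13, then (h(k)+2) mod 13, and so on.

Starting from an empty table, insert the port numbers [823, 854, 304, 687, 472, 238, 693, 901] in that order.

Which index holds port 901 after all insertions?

10

823: h=4 -> slot 4
854: h=9 -> slot 9
304: h=5 -> slot 5
687: h=11 -> slot 11
472: h=4, probe 4,5,6 -> slot 6
238: h=4, probe 4,5,6,7 -> slot 7
693: h=4, probe 4,5,6,7,8 -> slot 8
901: h=4, probe 4,5,6,7,8,9,10 -> slot 10
Table: [., ., ., ., 823, 304, 472, 238, 693, 854, 901, 687, .]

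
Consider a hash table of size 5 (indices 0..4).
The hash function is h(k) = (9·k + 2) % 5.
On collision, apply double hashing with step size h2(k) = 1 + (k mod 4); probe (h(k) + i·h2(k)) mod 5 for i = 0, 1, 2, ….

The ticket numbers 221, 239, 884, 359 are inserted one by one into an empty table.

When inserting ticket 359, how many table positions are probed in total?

2

221 hashes to 1; slot 1 is free → place at 1.
239 hashes to 3; slot 3 is free → place at 3.
884 hashes to 3, h2=1; 3 taken → place at 4.
359 hashes to 3, h2=4; 3 taken → place at 2.
Table: [∅, 221, 359, 239, 884]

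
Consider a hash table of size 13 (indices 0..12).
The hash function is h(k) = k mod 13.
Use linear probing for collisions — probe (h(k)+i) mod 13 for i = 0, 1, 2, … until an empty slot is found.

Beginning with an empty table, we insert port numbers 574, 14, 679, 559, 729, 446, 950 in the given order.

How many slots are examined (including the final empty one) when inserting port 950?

6

Insert 574: h=2, slot 2 empty => index 2.
Insert 14: h=1, slot 1 empty => index 1.
Insert 679: h=3, slot 3 empty => index 3.
Insert 559: h=0, slot 0 empty => index 0.
Insert 729: h=1, slots 1,2,3 occupied => index 4.
Insert 446: h=4, slot 4 occupied => index 5.
Insert 950: h=1, slots 1,2,3,4,5 occupied => index 6.
Table: [559, 14, 574, 679, 729, 446, 950, -, -, -, -, -, -]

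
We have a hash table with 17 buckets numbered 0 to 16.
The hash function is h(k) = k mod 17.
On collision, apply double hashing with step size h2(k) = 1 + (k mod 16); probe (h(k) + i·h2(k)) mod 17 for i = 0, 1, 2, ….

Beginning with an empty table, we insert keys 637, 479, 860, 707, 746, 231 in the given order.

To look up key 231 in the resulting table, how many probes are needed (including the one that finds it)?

2

637 hashes to 8; slot 8 is free => place at 8.
479 hashes to 3; slot 3 is free => place at 3.
860 hashes to 10; slot 10 is free => place at 10.
707 hashes to 10, h2=4; 10 taken => place at 14.
746 hashes to 15; slot 15 is free => place at 15.
231 hashes to 10, h2=8; 10 taken => place at 1.
Table: [∅, 231, ∅, 479, ∅, ∅, ∅, ∅, 637, ∅, 860, ∅, ∅, ∅, 707, 746, ∅]
Lookup 231: h=10, h2=8, probe 10,1 → found at 1.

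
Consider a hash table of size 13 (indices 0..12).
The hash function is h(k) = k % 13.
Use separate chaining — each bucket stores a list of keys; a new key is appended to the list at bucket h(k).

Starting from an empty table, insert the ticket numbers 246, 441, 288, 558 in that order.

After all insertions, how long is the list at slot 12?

3

246 → bucket 12
441 → bucket 12 (collision)
288 → bucket 2
558 → bucket 12 (collision)
Final buckets:
0: .
1: .
2: 288
3: .
4: .
5: .
6: .
7: .
8: .
9: .
10: .
11: .
12: 246 -> 441 -> 558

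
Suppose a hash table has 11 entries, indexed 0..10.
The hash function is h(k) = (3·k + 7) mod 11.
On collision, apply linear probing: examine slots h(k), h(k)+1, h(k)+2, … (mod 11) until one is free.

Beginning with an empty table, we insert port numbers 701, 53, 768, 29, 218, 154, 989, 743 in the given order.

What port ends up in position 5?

743

701: h=9 => slot 9
53: h=1 => slot 1
768: h=1, probe 1,2 => slot 2
29: h=6 => slot 6
218: h=1, probe 1,2,3 => slot 3
154: h=7 => slot 7
989: h=4 => slot 4
743: h=3, probe 3,4,5 => slot 5
Table: [-, 53, 768, 218, 989, 743, 29, 154, -, 701, -]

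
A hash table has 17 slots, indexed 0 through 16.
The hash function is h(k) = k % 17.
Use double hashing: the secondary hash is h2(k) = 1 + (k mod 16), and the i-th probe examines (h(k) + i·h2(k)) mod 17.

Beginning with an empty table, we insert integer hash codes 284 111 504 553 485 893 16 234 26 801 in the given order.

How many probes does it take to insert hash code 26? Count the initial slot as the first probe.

2

284: h=12 => slot 12
111: h=9 => slot 9
504: h=11 => slot 11
553: h=9, h2=10, probe 9,2 => slot 2
485: h=9, h2=6, probe 9,15 => slot 15
893: h=9, h2=14, probe 9,6 => slot 6
16: h=16 => slot 16
234: h=13 => slot 13
26: h=9, h2=11, probe 9,3 => slot 3
801: h=2, h2=2, probe 2,4 => slot 4
Table: [-, -, 553, 26, 801, -, 893, -, -, 111, -, 504, 284, 234, -, 485, 16]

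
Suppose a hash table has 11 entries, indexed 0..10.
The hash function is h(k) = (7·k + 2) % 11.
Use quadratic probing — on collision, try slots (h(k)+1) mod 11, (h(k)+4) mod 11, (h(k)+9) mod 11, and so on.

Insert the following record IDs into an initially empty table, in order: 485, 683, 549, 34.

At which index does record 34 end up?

2

485 hashes to 9; slot 9 is free → place at 9.
683 hashes to 9; 9 taken → place at 10.
549 hashes to 6; slot 6 is free → place at 6.
34 hashes to 9; 9,10 taken → place at 2.
Table: [., ., 34, ., ., ., 549, ., ., 485, 683]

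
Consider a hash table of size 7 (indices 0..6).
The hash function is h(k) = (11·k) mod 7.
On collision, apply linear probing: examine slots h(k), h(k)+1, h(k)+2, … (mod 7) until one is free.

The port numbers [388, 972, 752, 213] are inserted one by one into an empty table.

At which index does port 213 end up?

0

Insert 388: h=5, slot 5 empty → index 5.
Insert 972: h=3, slot 3 empty → index 3.
Insert 752: h=5, slot 5 occupied → index 6.
Insert 213: h=5, slots 5,6 occupied → index 0.
Table: [213, _, _, 972, _, 388, 752]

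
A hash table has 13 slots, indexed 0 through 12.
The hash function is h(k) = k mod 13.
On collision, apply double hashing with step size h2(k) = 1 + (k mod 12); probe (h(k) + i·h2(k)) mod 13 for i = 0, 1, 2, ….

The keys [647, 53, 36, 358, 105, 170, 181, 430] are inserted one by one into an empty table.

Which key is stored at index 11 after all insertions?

36

647 hashes to 10; slot 10 is free → place at 10.
53 hashes to 1; slot 1 is free → place at 1.
36 hashes to 10, h2=1; 10 taken → place at 11.
358 hashes to 7; slot 7 is free → place at 7.
105 hashes to 1, h2=10; 1,11 taken → place at 8.
170 hashes to 1, h2=3; 1 taken → place at 4.
181 hashes to 12; slot 12 is free → place at 12.
430 hashes to 1, h2=11; 1,12,10,8 taken → place at 6.
Table: [., 53, ., ., 170, ., 430, 358, 105, ., 647, 36, 181]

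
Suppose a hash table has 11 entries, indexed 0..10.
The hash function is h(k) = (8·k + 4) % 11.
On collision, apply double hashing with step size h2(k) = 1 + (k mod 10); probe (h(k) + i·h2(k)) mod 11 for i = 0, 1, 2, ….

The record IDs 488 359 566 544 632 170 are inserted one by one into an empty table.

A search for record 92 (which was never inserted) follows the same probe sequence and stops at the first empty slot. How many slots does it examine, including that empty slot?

488 hashes to 3; slot 3 is free => place at 3.
359 hashes to 5; slot 5 is free => place at 5.
566 hashes to 0; slot 0 is free => place at 0.
544 hashes to 0, h2=5; 0,5 taken => place at 10.
632 hashes to 0, h2=3; 0,3 taken => place at 6.
170 hashes to 0, h2=1; 0 taken => place at 1.
Table: [566, 170, —, 488, —, 359, 632, —, —, —, 544]
Lookup 92: h=3, h2=3, probe 3,6,9 → slot 9 empty, not found.

3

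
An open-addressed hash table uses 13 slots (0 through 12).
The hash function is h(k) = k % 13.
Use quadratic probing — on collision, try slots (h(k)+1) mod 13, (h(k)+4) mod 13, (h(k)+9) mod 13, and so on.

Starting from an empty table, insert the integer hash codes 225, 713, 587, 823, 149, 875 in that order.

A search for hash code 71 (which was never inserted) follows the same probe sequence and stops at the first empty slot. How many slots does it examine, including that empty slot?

Insert 225: h=4, slot 4 empty => index 4.
Insert 713: h=11, slot 11 empty => index 11.
Insert 587: h=2, slot 2 empty => index 2.
Insert 823: h=4, slot 4 occupied => index 5.
Insert 149: h=6, slot 6 empty => index 6.
Insert 875: h=4, slots 4,5 occupied => index 8.
Table: [_, _, 587, _, 225, 823, 149, _, 875, _, _, 713, _]
Lookup 71: h=6, probe 6,7 → slot 7 empty, not found.

2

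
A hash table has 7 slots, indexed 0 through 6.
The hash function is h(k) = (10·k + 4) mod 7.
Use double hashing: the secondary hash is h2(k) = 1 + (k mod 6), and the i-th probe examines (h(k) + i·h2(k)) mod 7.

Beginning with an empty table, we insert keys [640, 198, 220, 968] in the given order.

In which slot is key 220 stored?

Insert 640: h=6, slot 6 empty -> index 6.
Insert 198: h=3, slot 3 empty -> index 3.
Insert 220: h=6, h2=5, slot 6 occupied -> index 4.
Insert 968: h=3, h2=3, slots 3,6 occupied -> index 2.
Table: [., ., 968, 198, 220, ., 640]

4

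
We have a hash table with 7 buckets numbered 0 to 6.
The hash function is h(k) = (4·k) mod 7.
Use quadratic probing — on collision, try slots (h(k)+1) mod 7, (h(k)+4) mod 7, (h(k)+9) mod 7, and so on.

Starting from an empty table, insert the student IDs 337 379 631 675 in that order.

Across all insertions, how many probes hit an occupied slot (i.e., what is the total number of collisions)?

Insert 337: h=4, slot 4 empty → index 4.
Insert 379: h=4, slot 4 occupied → index 5.
Insert 631: h=4, slots 4,5 occupied → index 1.
Insert 675: h=5, slot 5 occupied → index 6.
Table: [∅, 631, ∅, ∅, 337, 379, 675]

4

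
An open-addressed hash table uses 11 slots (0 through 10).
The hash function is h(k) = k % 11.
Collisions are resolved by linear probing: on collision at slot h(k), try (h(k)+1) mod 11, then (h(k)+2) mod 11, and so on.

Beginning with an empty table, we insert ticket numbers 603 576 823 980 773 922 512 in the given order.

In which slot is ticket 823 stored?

10

603 hashes to 9; slot 9 is free => place at 9.
576 hashes to 4; slot 4 is free => place at 4.
823 hashes to 9; 9 taken => place at 10.
980 hashes to 1; slot 1 is free => place at 1.
773 hashes to 3; slot 3 is free => place at 3.
922 hashes to 9; 9,10 taken => place at 0.
512 hashes to 6; slot 6 is free => place at 6.
Table: [922, 980, _, 773, 576, _, 512, _, _, 603, 823]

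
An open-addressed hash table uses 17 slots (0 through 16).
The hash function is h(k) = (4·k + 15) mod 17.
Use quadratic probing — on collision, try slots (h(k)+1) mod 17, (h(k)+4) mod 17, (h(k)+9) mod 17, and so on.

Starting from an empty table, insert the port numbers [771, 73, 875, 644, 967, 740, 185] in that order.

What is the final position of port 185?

Insert 771: h=5, slot 5 empty -> index 5.
Insert 73: h=1, slot 1 empty -> index 1.
Insert 875: h=13, slot 13 empty -> index 13.
Insert 644: h=7, slot 7 empty -> index 7.
Insert 967: h=7, slot 7 occupied -> index 8.
Insert 740: h=0, slot 0 empty -> index 0.
Insert 185: h=7, slots 7,8 occupied -> index 11.
Table: [740, 73, ., ., ., 771, ., 644, 967, ., ., 185, ., 875, ., ., .]

11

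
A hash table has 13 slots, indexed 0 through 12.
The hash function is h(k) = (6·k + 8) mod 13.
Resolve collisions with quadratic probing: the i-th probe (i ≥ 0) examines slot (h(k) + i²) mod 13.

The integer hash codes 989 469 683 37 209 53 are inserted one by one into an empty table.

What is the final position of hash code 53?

989: h=1 → slot 1
469: h=1, probe 1,2 → slot 2
683: h=11 → slot 11
37: h=9 → slot 9
209: h=1, probe 1,2,5 → slot 5
53: h=1, probe 1,2,5,10 → slot 10
Table: [—, 989, 469, —, —, 209, —, —, —, 37, 53, 683, —]

10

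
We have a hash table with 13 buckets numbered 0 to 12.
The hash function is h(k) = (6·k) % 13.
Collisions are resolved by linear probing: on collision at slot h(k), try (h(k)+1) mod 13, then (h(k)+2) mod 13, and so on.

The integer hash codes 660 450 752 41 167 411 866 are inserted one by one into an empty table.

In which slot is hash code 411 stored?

660: h=8 -> slot 8
450: h=9 -> slot 9
752: h=1 -> slot 1
41: h=12 -> slot 12
167: h=1, probe 1,2 -> slot 2
411: h=9, probe 9,10 -> slot 10
866: h=9, probe 9,10,11 -> slot 11
Table: [—, 752, 167, —, —, —, —, —, 660, 450, 411, 866, 41]

10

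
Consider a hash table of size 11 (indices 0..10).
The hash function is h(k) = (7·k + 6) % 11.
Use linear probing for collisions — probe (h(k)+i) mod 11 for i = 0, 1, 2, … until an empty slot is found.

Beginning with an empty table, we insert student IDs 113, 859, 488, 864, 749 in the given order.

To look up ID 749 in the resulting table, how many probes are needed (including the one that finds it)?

113: h=5 → slot 5
859: h=2 → slot 2
488: h=1 → slot 1
864: h=4 → slot 4
749: h=2, probe 2,3 → slot 3
Table: [—, 488, 859, 749, 864, 113, —, —, —, —, —]
Lookup 749: h=2, probe 2,3 → found at 3.

2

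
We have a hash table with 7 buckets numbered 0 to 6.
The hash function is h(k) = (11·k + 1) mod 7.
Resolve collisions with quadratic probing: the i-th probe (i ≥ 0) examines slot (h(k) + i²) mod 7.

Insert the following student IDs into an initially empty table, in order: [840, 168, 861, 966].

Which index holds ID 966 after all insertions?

3

Insert 840: h=1, slot 1 empty => index 1.
Insert 168: h=1, slot 1 occupied => index 2.
Insert 861: h=1, slots 1,2 occupied => index 5.
Insert 966: h=1, slots 1,2,5 occupied => index 3.
Table: [-, 840, 168, 966, -, 861, -]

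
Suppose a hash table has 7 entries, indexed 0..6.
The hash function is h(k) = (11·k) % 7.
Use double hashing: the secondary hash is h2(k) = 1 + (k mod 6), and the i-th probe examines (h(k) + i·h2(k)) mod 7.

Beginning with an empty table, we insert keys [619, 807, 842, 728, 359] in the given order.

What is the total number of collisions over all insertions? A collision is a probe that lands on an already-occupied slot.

619: h=5 => slot 5
807: h=1 => slot 1
842: h=1, h2=3, probe 1,4 => slot 4
728: h=0 => slot 0
359: h=1, h2=6, probe 1,0,6 => slot 6
Table: [728, 807, _, _, 842, 619, 359]

3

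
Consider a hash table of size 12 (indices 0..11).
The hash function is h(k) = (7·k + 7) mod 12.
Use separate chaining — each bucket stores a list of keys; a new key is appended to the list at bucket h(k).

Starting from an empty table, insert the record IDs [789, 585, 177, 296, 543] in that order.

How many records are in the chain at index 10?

3

Insert 789: h=10, bucket 10 empty → new chain.
Insert 585: h=10, bucket 10 nonempty → append to chain.
Insert 177: h=10, bucket 10 nonempty → append to chain.
Insert 296: h=3, bucket 3 empty → new chain.
Insert 543: h=4, bucket 4 empty → new chain.
Final buckets:
0: ∅
1: ∅
2: ∅
3: 296
4: 543
5: ∅
6: ∅
7: ∅
8: ∅
9: ∅
10: 789 -> 585 -> 177
11: ∅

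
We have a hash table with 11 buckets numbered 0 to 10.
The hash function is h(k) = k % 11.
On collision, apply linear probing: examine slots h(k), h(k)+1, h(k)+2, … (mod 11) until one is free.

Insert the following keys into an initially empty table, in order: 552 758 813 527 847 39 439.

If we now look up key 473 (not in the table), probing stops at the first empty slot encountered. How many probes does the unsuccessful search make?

552: h=2 -> slot 2
758: h=10 -> slot 10
813: h=10, probe 10,0 -> slot 0
527: h=10, probe 10,0,1 -> slot 1
847: h=0, probe 0,1,2,3 -> slot 3
39: h=6 -> slot 6
439: h=10, probe 10,0,1,2,3,4 -> slot 4
Table: [813, 527, 552, 847, 439, —, 39, —, —, —, 758]
Lookup 473: h=0, probe 0,1,2,3,4,5 → slot 5 empty, not found.

6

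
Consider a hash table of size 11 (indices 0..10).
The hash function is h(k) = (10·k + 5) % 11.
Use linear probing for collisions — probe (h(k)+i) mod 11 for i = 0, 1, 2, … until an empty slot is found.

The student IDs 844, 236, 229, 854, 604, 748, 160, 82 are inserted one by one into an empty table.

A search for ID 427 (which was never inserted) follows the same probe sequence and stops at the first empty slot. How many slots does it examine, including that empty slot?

7

Insert 844: h=8, slot 8 empty -> index 8.
Insert 236: h=0, slot 0 empty -> index 0.
Insert 229: h=7, slot 7 empty -> index 7.
Insert 854: h=9, slot 9 empty -> index 9.
Insert 604: h=6, slot 6 empty -> index 6.
Insert 748: h=5, slot 5 empty -> index 5.
Insert 160: h=10, slot 10 empty -> index 10.
Insert 82: h=0, slot 0 occupied -> index 1.
Table: [236, 82, —, —, —, 748, 604, 229, 844, 854, 160]
Lookup 427: h=7, probe 7,8,9,10,0,1,2 → slot 2 empty, not found.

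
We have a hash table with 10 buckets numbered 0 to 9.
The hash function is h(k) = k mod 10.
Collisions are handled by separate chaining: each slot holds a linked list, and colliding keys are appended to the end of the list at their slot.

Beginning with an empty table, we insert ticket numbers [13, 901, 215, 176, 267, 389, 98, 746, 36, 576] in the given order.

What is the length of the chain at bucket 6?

Insert 13: h=3, bucket 3 empty → new chain.
Insert 901: h=1, bucket 1 empty → new chain.
Insert 215: h=5, bucket 5 empty → new chain.
Insert 176: h=6, bucket 6 empty → new chain.
Insert 267: h=7, bucket 7 empty → new chain.
Insert 389: h=9, bucket 9 empty → new chain.
Insert 98: h=8, bucket 8 empty → new chain.
Insert 746: h=6, bucket 6 nonempty → append to chain.
Insert 36: h=6, bucket 6 nonempty → append to chain.
Insert 576: h=6, bucket 6 nonempty → append to chain.
Final buckets:
0: ∅
1: 901
2: ∅
3: 13
4: ∅
5: 215
6: 176 -> 746 -> 36 -> 576
7: 267
8: 98
9: 389

4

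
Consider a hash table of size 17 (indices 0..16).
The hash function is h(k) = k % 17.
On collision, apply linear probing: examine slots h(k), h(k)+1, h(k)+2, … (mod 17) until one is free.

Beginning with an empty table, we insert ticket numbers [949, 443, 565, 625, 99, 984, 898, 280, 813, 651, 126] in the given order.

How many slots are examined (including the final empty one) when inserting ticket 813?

949: h=14 => slot 14
443: h=1 => slot 1
565: h=4 => slot 4
625: h=13 => slot 13
99: h=14, probe 14,15 => slot 15
984: h=15, probe 15,16 => slot 16
898: h=14, probe 14,15,16,0 => slot 0
280: h=8 => slot 8
813: h=14, probe 14,15,16,0,1,2 => slot 2
651: h=5 => slot 5
126: h=7 => slot 7
Table: [898, 443, 813, ., 565, 651, ., 126, 280, ., ., ., ., 625, 949, 99, 984]

6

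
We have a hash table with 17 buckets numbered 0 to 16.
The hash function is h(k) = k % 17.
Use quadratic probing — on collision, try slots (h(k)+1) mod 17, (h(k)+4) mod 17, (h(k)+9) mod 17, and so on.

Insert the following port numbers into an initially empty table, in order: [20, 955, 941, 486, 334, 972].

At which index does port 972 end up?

20 hashes to 3; slot 3 is free → place at 3.
955 hashes to 3; 3 taken → place at 4.
941 hashes to 6; slot 6 is free → place at 6.
486 hashes to 10; slot 10 is free → place at 10.
334 hashes to 11; slot 11 is free → place at 11.
972 hashes to 3; 3,4 taken → place at 7.
Table: [-, -, -, 20, 955, -, 941, 972, -, -, 486, 334, -, -, -, -, -]

7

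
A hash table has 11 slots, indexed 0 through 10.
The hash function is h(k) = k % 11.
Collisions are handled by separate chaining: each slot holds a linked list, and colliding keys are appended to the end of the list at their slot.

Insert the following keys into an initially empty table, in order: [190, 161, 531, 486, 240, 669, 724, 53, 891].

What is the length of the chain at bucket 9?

190 → bucket 3
161 → bucket 7
531 → bucket 3 (collision)
486 → bucket 2
240 → bucket 9
669 → bucket 9 (collision)
724 → bucket 9 (collision)
53 → bucket 9 (collision)
891 → bucket 0
Final buckets:
0: 891
1: .
2: 486
3: 190 -> 531
4: .
5: .
6: .
7: 161
8: .
9: 240 -> 669 -> 724 -> 53
10: .

4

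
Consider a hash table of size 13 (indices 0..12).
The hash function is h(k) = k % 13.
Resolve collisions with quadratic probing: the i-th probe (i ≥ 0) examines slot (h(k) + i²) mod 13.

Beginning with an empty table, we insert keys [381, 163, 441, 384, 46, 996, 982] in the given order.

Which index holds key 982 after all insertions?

3

381 hashes to 4; slot 4 is free → place at 4.
163 hashes to 7; slot 7 is free → place at 7.
441 hashes to 12; slot 12 is free → place at 12.
384 hashes to 7; 7 taken → place at 8.
46 hashes to 7; 7,8 taken → place at 11.
996 hashes to 8; 8 taken → place at 9.
982 hashes to 7; 7,8,11 taken → place at 3.
Table: [., ., ., 982, 381, ., ., 163, 384, 996, ., 46, 441]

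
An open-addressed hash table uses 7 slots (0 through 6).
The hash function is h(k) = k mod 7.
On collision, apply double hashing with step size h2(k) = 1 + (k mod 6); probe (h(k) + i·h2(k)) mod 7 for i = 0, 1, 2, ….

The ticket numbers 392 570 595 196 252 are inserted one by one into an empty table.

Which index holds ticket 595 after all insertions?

2

392: h=0 => slot 0
570: h=3 => slot 3
595: h=0, h2=2, probe 0,2 => slot 2
196: h=0, h2=5, probe 0,5 => slot 5
252: h=0, h2=1, probe 0,1 => slot 1
Table: [392, 252, 595, 570, ., 196, .]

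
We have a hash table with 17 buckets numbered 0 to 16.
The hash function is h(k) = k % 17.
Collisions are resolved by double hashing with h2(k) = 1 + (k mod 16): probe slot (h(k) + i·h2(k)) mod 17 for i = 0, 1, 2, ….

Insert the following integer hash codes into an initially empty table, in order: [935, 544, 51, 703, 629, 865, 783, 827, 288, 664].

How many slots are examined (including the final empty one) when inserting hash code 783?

3

Insert 935: h=0, slot 0 empty => index 0.
Insert 544: h=0, h2=1, slot 0 occupied => index 1.
Insert 51: h=0, h2=4, slot 0 occupied => index 4.
Insert 703: h=6, slot 6 empty => index 6.
Insert 629: h=0, h2=6, slots 0,6 occupied => index 12.
Insert 865: h=15, slot 15 empty => index 15.
Insert 783: h=1, h2=16, slots 1,0 occupied => index 16.
Insert 827: h=11, slot 11 empty => index 11.
Insert 288: h=16, h2=1, slots 16,0,1 occupied => index 2.
Insert 664: h=1, h2=9, slot 1 occupied => index 10.
Table: [935, 544, 288, -, 51, -, 703, -, -, -, 664, 827, 629, -, -, 865, 783]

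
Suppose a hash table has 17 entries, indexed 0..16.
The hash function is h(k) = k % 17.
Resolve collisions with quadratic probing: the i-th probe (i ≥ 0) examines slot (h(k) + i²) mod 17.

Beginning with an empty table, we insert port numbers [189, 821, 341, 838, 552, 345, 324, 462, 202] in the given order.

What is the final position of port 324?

189 hashes to 2; slot 2 is free -> place at 2.
821 hashes to 5; slot 5 is free -> place at 5.
341 hashes to 1; slot 1 is free -> place at 1.
838 hashes to 5; 5 taken -> place at 6.
552 hashes to 8; slot 8 is free -> place at 8.
345 hashes to 5; 5,6 taken -> place at 9.
324 hashes to 1; 1,2,5 taken -> place at 10.
462 hashes to 3; slot 3 is free -> place at 3.
202 hashes to 15; slot 15 is free -> place at 15.
Table: [-, 341, 189, 462, -, 821, 838, -, 552, 345, 324, -, -, -, -, 202, -]

10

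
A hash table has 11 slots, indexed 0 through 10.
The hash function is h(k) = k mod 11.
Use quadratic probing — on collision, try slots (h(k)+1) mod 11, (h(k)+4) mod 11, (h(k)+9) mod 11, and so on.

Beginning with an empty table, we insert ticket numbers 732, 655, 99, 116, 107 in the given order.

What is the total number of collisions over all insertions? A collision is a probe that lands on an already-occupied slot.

Insert 732: h=6, slot 6 empty -> index 6.
Insert 655: h=6, slot 6 occupied -> index 7.
Insert 99: h=0, slot 0 empty -> index 0.
Insert 116: h=6, slots 6,7 occupied -> index 10.
Insert 107: h=8, slot 8 empty -> index 8.
Table: [99, ∅, ∅, ∅, ∅, ∅, 732, 655, 107, ∅, 116]

3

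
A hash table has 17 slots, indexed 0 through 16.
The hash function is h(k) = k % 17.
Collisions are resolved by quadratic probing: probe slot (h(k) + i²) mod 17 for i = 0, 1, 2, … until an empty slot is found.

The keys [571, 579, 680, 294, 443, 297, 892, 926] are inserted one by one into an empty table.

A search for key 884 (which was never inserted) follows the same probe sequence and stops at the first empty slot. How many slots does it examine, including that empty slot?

571: h=10 => slot 10
579: h=1 => slot 1
680: h=0 => slot 0
294: h=5 => slot 5
443: h=1, probe 1,2 => slot 2
297: h=8 => slot 8
892: h=8, probe 8,9 => slot 9
926: h=8, probe 8,9,12 => slot 12
Table: [680, 579, 443, -, -, 294, -, -, 297, 892, 571, -, 926, -, -, -, -]
Lookup 884: h=0, probe 0,1,4 → slot 4 empty, not found.

3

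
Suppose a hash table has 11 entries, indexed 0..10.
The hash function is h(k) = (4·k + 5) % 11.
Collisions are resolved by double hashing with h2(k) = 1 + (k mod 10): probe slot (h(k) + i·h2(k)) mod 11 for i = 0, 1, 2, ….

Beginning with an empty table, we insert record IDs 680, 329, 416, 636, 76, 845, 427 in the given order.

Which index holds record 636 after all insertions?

680: h=8 → slot 8
329: h=1 → slot 1
416: h=8, h2=7, probe 8,4 → slot 4
636: h=8, h2=7, probe 8,4,0 → slot 0
76: h=1, h2=7, probe 1,8,4,0,7 → slot 7
845: h=8, h2=6, probe 8,3 → slot 3
427: h=8, h2=8, probe 8,5 → slot 5
Table: [636, 329, —, 845, 416, 427, —, 76, 680, —, —]

0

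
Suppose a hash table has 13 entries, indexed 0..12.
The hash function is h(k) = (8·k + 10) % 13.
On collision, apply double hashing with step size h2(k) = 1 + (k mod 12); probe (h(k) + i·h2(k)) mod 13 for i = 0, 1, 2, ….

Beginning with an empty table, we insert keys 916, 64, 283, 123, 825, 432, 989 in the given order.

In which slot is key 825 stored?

3

916 hashes to 6; slot 6 is free -> place at 6.
64 hashes to 2; slot 2 is free -> place at 2.
283 hashes to 12; slot 12 is free -> place at 12.
123 hashes to 6, h2=4; 6 taken -> place at 10.
825 hashes to 6, h2=10; 6 taken -> place at 3.
432 hashes to 8; slot 8 is free -> place at 8.
989 hashes to 5; slot 5 is free -> place at 5.
Table: [., ., 64, 825, ., 989, 916, ., 432, ., 123, ., 283]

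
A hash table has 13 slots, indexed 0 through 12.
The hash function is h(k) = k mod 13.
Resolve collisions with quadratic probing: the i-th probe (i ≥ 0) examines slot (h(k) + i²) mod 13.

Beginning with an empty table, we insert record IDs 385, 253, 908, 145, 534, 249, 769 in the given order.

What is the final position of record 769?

Insert 385: h=8, slot 8 empty => index 8.
Insert 253: h=6, slot 6 empty => index 6.
Insert 908: h=11, slot 11 empty => index 11.
Insert 145: h=2, slot 2 empty => index 2.
Insert 534: h=1, slot 1 empty => index 1.
Insert 249: h=2, slot 2 occupied => index 3.
Insert 769: h=2, slots 2,3,6,11 occupied => index 5.
Table: [., 534, 145, 249, ., 769, 253, ., 385, ., ., 908, .]

5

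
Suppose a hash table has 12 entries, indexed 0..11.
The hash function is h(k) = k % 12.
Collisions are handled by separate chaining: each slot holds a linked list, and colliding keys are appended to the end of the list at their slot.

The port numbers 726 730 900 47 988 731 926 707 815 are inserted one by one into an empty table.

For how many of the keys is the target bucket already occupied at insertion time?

3

Insert 726: h=6, bucket 6 empty → new chain.
Insert 730: h=10, bucket 10 empty → new chain.
Insert 900: h=0, bucket 0 empty → new chain.
Insert 47: h=11, bucket 11 empty → new chain.
Insert 988: h=4, bucket 4 empty → new chain.
Insert 731: h=11, bucket 11 nonempty → append to chain.
Insert 926: h=2, bucket 2 empty → new chain.
Insert 707: h=11, bucket 11 nonempty → append to chain.
Insert 815: h=11, bucket 11 nonempty → append to chain.
Final buckets:
0: 900
1: -
2: 926
3: -
4: 988
5: -
6: 726
7: -
8: -
9: -
10: 730
11: 47 -> 731 -> 707 -> 815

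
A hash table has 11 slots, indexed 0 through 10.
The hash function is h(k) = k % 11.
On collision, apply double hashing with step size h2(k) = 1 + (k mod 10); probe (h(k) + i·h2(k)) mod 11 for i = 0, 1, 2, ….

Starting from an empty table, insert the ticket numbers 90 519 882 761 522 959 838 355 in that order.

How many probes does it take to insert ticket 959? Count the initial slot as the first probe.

90 hashes to 2; slot 2 is free → place at 2.
519 hashes to 2, h2=10; 2 taken → place at 1.
882 hashes to 2, h2=3; 2 taken → place at 5.
761 hashes to 2, h2=2; 2 taken → place at 4.
522 hashes to 5, h2=3; 5 taken → place at 8.
959 hashes to 2, h2=10; 2,1 taken → place at 0.
838 hashes to 2, h2=9; 2,0 taken → place at 9.
355 hashes to 3; slot 3 is free → place at 3.
Table: [959, 519, 90, 355, 761, 882, -, -, 522, 838, -]

3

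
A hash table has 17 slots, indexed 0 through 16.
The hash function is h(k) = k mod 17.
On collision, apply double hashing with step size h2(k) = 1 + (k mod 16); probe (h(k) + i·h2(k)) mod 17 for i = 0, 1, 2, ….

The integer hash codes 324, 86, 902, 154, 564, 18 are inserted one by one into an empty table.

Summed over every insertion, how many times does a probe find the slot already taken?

5

324: h=1 => slot 1
86: h=1, h2=7, probe 1,8 => slot 8
902: h=1, h2=7, probe 1,8,15 => slot 15
154: h=1, h2=11, probe 1,12 => slot 12
564: h=3 => slot 3
18: h=1, h2=3, probe 1,4 => slot 4
Table: [∅, 324, ∅, 564, 18, ∅, ∅, ∅, 86, ∅, ∅, ∅, 154, ∅, ∅, 902, ∅]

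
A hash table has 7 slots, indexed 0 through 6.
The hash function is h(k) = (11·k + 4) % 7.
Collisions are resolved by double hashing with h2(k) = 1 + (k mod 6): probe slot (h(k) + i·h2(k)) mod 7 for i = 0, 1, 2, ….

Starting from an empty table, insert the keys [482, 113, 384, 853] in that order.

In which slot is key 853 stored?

4

Insert 482: h=0, slot 0 empty → index 0.
Insert 113: h=1, slot 1 empty → index 1.
Insert 384: h=0, h2=1, slots 0,1 occupied → index 2.
Insert 853: h=0, h2=2, slots 0,2 occupied → index 4.
Table: [482, 113, 384, _, 853, _, _]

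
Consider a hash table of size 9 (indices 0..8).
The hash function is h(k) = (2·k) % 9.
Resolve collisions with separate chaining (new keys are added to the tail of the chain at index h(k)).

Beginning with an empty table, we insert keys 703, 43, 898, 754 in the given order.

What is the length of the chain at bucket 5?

3

Insert 703: h=2, bucket 2 empty → new chain.
Insert 43: h=5, bucket 5 empty → new chain.
Insert 898: h=5, bucket 5 nonempty → append to chain.
Insert 754: h=5, bucket 5 nonempty → append to chain.
Final buckets:
0: —
1: —
2: 703
3: —
4: —
5: 43 -> 898 -> 754
6: —
7: —
8: —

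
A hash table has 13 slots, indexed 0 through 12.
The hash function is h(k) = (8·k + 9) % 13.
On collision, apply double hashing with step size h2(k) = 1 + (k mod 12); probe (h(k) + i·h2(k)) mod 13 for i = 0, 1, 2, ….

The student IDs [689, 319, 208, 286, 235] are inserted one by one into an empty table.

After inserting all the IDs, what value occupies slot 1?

689: h=9 -> slot 9
319: h=0 -> slot 0
208: h=9, h2=5, probe 9,1 -> slot 1
286: h=9, h2=11, probe 9,7 -> slot 7
235: h=4 -> slot 4
Table: [319, 208, _, _, 235, _, _, 286, _, 689, _, _, _]

208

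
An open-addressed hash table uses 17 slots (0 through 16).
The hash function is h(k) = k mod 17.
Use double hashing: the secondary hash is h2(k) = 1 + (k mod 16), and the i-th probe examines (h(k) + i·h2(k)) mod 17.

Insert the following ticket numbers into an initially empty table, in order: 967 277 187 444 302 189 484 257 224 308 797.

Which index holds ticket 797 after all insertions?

967 hashes to 15; slot 15 is free → place at 15.
277 hashes to 5; slot 5 is free → place at 5.
187 hashes to 0; slot 0 is free → place at 0.
444 hashes to 2; slot 2 is free → place at 2.
302 hashes to 13; slot 13 is free → place at 13.
189 hashes to 2, h2=14; 2 taken → place at 16.
484 hashes to 8; slot 8 is free → place at 8.
257 hashes to 2, h2=2; 2 taken → place at 4.
224 hashes to 3; slot 3 is free → place at 3.
308 hashes to 2, h2=5; 2 taken → place at 7.
797 hashes to 15, h2=14; 15 taken → place at 12.
Table: [187, _, 444, 224, 257, 277, _, 308, 484, _, _, _, 797, 302, _, 967, 189]

12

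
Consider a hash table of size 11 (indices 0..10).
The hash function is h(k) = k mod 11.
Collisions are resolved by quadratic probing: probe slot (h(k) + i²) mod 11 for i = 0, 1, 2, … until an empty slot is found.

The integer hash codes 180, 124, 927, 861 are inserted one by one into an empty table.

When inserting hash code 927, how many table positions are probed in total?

3

Insert 180: h=4, slot 4 empty → index 4.
Insert 124: h=3, slot 3 empty → index 3.
Insert 927: h=3, slots 3,4 occupied → index 7.
Insert 861: h=3, slots 3,4,7 occupied → index 1.
Table: [∅, 861, ∅, 124, 180, ∅, ∅, 927, ∅, ∅, ∅]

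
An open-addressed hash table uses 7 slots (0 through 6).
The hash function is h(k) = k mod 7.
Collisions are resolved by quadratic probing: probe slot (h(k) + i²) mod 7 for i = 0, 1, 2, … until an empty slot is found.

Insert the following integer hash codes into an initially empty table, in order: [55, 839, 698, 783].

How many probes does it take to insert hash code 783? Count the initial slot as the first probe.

Insert 55: h=6, slot 6 empty → index 6.
Insert 839: h=6, slot 6 occupied → index 0.
Insert 698: h=5, slot 5 empty → index 5.
Insert 783: h=6, slots 6,0 occupied → index 3.
Table: [839, -, -, 783, -, 698, 55]

3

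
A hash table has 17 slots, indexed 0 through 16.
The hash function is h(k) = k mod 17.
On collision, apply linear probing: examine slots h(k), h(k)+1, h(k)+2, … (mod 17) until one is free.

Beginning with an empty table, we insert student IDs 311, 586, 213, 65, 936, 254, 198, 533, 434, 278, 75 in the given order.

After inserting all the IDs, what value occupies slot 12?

311: h=5 => slot 5
586: h=8 => slot 8
213: h=9 => slot 9
65: h=14 => slot 14
936: h=1 => slot 1
254: h=16 => slot 16
198: h=11 => slot 11
533: h=6 => slot 6
434: h=9, probe 9,10 => slot 10
278: h=6, probe 6,7 => slot 7
75: h=7, probe 7,8,9,10,11,12 => slot 12
Table: [∅, 936, ∅, ∅, ∅, 311, 533, 278, 586, 213, 434, 198, 75, ∅, 65, ∅, 254]

75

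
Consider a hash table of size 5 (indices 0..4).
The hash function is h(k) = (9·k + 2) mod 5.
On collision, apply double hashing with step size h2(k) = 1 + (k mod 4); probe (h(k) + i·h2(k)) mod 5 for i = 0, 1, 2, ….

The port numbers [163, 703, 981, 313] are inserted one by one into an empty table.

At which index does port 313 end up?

0

163 hashes to 4; slot 4 is free → place at 4.
703 hashes to 4, h2=4; 4 taken → place at 3.
981 hashes to 1; slot 1 is free → place at 1.
313 hashes to 4, h2=2; 4,1,3 taken → place at 0.
Table: [313, 981, _, 703, 163]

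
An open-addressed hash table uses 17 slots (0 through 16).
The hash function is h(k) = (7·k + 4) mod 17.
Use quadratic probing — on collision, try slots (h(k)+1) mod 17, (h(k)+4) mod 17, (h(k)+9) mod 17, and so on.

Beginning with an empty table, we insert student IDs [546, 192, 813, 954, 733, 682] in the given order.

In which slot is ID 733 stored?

Insert 546: h=1, slot 1 empty => index 1.
Insert 192: h=5, slot 5 empty => index 5.
Insert 813: h=0, slot 0 empty => index 0.
Insert 954: h=1, slot 1 occupied => index 2.
Insert 733: h=1, slots 1,2,5 occupied => index 10.
Insert 682: h=1, slots 1,2,5,10,0 occupied => index 9.
Table: [813, 546, 954, -, -, 192, -, -, -, 682, 733, -, -, -, -, -, -]

10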